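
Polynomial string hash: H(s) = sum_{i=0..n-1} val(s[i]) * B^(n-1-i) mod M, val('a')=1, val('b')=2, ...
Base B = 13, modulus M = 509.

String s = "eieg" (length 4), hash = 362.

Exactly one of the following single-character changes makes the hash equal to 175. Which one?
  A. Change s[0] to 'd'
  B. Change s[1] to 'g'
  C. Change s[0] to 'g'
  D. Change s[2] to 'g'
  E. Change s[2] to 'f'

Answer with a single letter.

Answer: C

Derivation:
Option A: s[0]='e'->'d', delta=(4-5)*13^3 mod 509 = 348, hash=362+348 mod 509 = 201
Option B: s[1]='i'->'g', delta=(7-9)*13^2 mod 509 = 171, hash=362+171 mod 509 = 24
Option C: s[0]='e'->'g', delta=(7-5)*13^3 mod 509 = 322, hash=362+322 mod 509 = 175 <-- target
Option D: s[2]='e'->'g', delta=(7-5)*13^1 mod 509 = 26, hash=362+26 mod 509 = 388
Option E: s[2]='e'->'f', delta=(6-5)*13^1 mod 509 = 13, hash=362+13 mod 509 = 375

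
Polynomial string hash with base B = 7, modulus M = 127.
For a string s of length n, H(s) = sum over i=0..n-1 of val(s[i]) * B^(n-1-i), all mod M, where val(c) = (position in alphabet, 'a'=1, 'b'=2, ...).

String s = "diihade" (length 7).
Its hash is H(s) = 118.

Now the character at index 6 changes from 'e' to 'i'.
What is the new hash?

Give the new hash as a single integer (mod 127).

Answer: 122

Derivation:
val('e') = 5, val('i') = 9
Position k = 6, exponent = n-1-k = 0
B^0 mod M = 7^0 mod 127 = 1
Delta = (9 - 5) * 1 mod 127 = 4
New hash = (118 + 4) mod 127 = 122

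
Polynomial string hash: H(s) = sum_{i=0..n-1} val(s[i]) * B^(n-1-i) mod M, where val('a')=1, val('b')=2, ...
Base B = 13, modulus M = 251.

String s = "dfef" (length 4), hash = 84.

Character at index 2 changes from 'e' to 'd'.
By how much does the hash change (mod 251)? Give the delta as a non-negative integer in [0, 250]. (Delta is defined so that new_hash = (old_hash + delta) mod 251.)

Delta formula: (val(new) - val(old)) * B^(n-1-k) mod M
  val('d') - val('e') = 4 - 5 = -1
  B^(n-1-k) = 13^1 mod 251 = 13
  Delta = -1 * 13 mod 251 = 238

Answer: 238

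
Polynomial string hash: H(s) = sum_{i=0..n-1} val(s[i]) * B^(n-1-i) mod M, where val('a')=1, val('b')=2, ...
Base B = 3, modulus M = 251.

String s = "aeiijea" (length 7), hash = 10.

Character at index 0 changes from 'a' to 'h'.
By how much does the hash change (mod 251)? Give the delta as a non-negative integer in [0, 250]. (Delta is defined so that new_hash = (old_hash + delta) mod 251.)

Delta formula: (val(new) - val(old)) * B^(n-1-k) mod M
  val('h') - val('a') = 8 - 1 = 7
  B^(n-1-k) = 3^6 mod 251 = 227
  Delta = 7 * 227 mod 251 = 83

Answer: 83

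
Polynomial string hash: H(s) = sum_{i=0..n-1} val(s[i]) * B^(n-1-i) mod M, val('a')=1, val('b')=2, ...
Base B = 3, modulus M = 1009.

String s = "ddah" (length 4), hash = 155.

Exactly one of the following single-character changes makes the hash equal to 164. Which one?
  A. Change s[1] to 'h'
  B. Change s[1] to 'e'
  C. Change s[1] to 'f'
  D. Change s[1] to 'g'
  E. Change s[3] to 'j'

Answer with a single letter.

Option A: s[1]='d'->'h', delta=(8-4)*3^2 mod 1009 = 36, hash=155+36 mod 1009 = 191
Option B: s[1]='d'->'e', delta=(5-4)*3^2 mod 1009 = 9, hash=155+9 mod 1009 = 164 <-- target
Option C: s[1]='d'->'f', delta=(6-4)*3^2 mod 1009 = 18, hash=155+18 mod 1009 = 173
Option D: s[1]='d'->'g', delta=(7-4)*3^2 mod 1009 = 27, hash=155+27 mod 1009 = 182
Option E: s[3]='h'->'j', delta=(10-8)*3^0 mod 1009 = 2, hash=155+2 mod 1009 = 157

Answer: B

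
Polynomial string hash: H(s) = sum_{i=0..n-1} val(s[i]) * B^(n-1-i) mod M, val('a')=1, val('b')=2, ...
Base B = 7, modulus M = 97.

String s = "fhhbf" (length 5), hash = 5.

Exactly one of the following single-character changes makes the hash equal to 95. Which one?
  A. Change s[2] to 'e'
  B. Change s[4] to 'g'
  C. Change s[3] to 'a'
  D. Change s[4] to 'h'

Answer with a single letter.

Option A: s[2]='h'->'e', delta=(5-8)*7^2 mod 97 = 47, hash=5+47 mod 97 = 52
Option B: s[4]='f'->'g', delta=(7-6)*7^0 mod 97 = 1, hash=5+1 mod 97 = 6
Option C: s[3]='b'->'a', delta=(1-2)*7^1 mod 97 = 90, hash=5+90 mod 97 = 95 <-- target
Option D: s[4]='f'->'h', delta=(8-6)*7^0 mod 97 = 2, hash=5+2 mod 97 = 7

Answer: C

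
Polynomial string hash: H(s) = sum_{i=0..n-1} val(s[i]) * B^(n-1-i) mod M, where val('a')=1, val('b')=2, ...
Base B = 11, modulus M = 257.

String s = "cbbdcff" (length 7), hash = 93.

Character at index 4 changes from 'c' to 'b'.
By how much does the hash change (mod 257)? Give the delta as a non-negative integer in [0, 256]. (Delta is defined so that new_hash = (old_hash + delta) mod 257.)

Delta formula: (val(new) - val(old)) * B^(n-1-k) mod M
  val('b') - val('c') = 2 - 3 = -1
  B^(n-1-k) = 11^2 mod 257 = 121
  Delta = -1 * 121 mod 257 = 136

Answer: 136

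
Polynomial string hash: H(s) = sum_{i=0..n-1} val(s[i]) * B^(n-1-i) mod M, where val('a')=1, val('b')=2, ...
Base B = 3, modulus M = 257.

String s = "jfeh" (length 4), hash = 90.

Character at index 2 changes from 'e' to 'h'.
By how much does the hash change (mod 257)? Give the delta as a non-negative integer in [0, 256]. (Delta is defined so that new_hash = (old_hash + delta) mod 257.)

Answer: 9

Derivation:
Delta formula: (val(new) - val(old)) * B^(n-1-k) mod M
  val('h') - val('e') = 8 - 5 = 3
  B^(n-1-k) = 3^1 mod 257 = 3
  Delta = 3 * 3 mod 257 = 9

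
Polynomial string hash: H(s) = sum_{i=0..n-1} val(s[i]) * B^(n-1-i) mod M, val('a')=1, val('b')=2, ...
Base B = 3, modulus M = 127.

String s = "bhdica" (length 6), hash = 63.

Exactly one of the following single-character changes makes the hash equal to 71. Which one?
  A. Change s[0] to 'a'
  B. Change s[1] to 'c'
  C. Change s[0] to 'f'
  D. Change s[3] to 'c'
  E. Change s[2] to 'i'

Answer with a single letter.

Answer: E

Derivation:
Option A: s[0]='b'->'a', delta=(1-2)*3^5 mod 127 = 11, hash=63+11 mod 127 = 74
Option B: s[1]='h'->'c', delta=(3-8)*3^4 mod 127 = 103, hash=63+103 mod 127 = 39
Option C: s[0]='b'->'f', delta=(6-2)*3^5 mod 127 = 83, hash=63+83 mod 127 = 19
Option D: s[3]='i'->'c', delta=(3-9)*3^2 mod 127 = 73, hash=63+73 mod 127 = 9
Option E: s[2]='d'->'i', delta=(9-4)*3^3 mod 127 = 8, hash=63+8 mod 127 = 71 <-- target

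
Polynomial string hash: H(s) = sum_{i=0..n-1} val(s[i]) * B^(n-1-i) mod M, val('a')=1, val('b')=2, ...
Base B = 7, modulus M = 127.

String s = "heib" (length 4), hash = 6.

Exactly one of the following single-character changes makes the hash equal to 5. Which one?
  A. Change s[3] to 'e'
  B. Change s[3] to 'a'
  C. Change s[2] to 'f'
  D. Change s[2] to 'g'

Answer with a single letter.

Option A: s[3]='b'->'e', delta=(5-2)*7^0 mod 127 = 3, hash=6+3 mod 127 = 9
Option B: s[3]='b'->'a', delta=(1-2)*7^0 mod 127 = 126, hash=6+126 mod 127 = 5 <-- target
Option C: s[2]='i'->'f', delta=(6-9)*7^1 mod 127 = 106, hash=6+106 mod 127 = 112
Option D: s[2]='i'->'g', delta=(7-9)*7^1 mod 127 = 113, hash=6+113 mod 127 = 119

Answer: B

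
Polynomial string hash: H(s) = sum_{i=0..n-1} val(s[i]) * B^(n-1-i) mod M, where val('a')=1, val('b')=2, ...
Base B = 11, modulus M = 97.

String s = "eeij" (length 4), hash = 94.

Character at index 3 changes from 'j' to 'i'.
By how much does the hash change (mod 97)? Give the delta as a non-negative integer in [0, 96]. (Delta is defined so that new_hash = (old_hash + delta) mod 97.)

Delta formula: (val(new) - val(old)) * B^(n-1-k) mod M
  val('i') - val('j') = 9 - 10 = -1
  B^(n-1-k) = 11^0 mod 97 = 1
  Delta = -1 * 1 mod 97 = 96

Answer: 96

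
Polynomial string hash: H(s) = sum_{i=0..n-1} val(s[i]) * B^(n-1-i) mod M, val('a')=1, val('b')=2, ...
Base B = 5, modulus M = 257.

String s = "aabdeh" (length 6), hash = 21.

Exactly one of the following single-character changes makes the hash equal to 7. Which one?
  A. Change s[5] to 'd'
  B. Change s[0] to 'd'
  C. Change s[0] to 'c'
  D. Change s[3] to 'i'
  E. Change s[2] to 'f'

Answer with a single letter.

Answer: E

Derivation:
Option A: s[5]='h'->'d', delta=(4-8)*5^0 mod 257 = 253, hash=21+253 mod 257 = 17
Option B: s[0]='a'->'d', delta=(4-1)*5^5 mod 257 = 123, hash=21+123 mod 257 = 144
Option C: s[0]='a'->'c', delta=(3-1)*5^5 mod 257 = 82, hash=21+82 mod 257 = 103
Option D: s[3]='d'->'i', delta=(9-4)*5^2 mod 257 = 125, hash=21+125 mod 257 = 146
Option E: s[2]='b'->'f', delta=(6-2)*5^3 mod 257 = 243, hash=21+243 mod 257 = 7 <-- target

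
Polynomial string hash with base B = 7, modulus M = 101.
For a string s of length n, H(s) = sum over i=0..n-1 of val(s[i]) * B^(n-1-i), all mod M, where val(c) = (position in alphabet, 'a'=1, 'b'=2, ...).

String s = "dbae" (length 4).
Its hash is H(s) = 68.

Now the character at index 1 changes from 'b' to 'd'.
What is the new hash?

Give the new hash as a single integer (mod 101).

Answer: 65

Derivation:
val('b') = 2, val('d') = 4
Position k = 1, exponent = n-1-k = 2
B^2 mod M = 7^2 mod 101 = 49
Delta = (4 - 2) * 49 mod 101 = 98
New hash = (68 + 98) mod 101 = 65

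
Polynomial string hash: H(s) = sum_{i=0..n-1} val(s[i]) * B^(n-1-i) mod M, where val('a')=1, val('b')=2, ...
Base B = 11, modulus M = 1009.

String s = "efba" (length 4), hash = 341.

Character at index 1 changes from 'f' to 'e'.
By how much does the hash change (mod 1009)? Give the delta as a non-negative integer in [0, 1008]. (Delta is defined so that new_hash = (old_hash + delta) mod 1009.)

Delta formula: (val(new) - val(old)) * B^(n-1-k) mod M
  val('e') - val('f') = 5 - 6 = -1
  B^(n-1-k) = 11^2 mod 1009 = 121
  Delta = -1 * 121 mod 1009 = 888

Answer: 888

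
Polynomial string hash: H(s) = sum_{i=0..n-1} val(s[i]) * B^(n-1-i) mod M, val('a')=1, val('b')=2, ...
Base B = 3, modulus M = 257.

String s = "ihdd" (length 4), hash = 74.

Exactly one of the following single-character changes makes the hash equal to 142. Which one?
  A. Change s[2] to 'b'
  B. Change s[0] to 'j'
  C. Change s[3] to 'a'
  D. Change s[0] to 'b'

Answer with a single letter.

Option A: s[2]='d'->'b', delta=(2-4)*3^1 mod 257 = 251, hash=74+251 mod 257 = 68
Option B: s[0]='i'->'j', delta=(10-9)*3^3 mod 257 = 27, hash=74+27 mod 257 = 101
Option C: s[3]='d'->'a', delta=(1-4)*3^0 mod 257 = 254, hash=74+254 mod 257 = 71
Option D: s[0]='i'->'b', delta=(2-9)*3^3 mod 257 = 68, hash=74+68 mod 257 = 142 <-- target

Answer: D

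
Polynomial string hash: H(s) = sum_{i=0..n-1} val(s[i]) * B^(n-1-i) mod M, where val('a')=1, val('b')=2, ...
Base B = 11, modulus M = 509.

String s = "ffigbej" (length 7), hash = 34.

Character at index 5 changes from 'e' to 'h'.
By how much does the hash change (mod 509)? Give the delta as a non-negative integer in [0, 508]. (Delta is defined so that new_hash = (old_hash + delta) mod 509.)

Delta formula: (val(new) - val(old)) * B^(n-1-k) mod M
  val('h') - val('e') = 8 - 5 = 3
  B^(n-1-k) = 11^1 mod 509 = 11
  Delta = 3 * 11 mod 509 = 33

Answer: 33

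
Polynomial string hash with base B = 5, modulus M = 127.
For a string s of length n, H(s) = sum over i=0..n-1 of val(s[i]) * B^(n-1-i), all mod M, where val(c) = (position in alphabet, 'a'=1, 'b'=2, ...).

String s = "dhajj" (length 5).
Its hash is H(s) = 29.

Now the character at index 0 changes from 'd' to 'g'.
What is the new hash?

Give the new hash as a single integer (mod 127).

Answer: 126

Derivation:
val('d') = 4, val('g') = 7
Position k = 0, exponent = n-1-k = 4
B^4 mod M = 5^4 mod 127 = 117
Delta = (7 - 4) * 117 mod 127 = 97
New hash = (29 + 97) mod 127 = 126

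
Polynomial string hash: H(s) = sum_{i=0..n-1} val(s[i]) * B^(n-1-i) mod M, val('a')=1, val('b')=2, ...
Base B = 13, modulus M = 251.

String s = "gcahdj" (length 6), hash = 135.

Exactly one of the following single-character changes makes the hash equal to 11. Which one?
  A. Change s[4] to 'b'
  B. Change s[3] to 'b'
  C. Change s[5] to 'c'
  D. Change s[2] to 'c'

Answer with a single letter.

Option A: s[4]='d'->'b', delta=(2-4)*13^1 mod 251 = 225, hash=135+225 mod 251 = 109
Option B: s[3]='h'->'b', delta=(2-8)*13^2 mod 251 = 241, hash=135+241 mod 251 = 125
Option C: s[5]='j'->'c', delta=(3-10)*13^0 mod 251 = 244, hash=135+244 mod 251 = 128
Option D: s[2]='a'->'c', delta=(3-1)*13^3 mod 251 = 127, hash=135+127 mod 251 = 11 <-- target

Answer: D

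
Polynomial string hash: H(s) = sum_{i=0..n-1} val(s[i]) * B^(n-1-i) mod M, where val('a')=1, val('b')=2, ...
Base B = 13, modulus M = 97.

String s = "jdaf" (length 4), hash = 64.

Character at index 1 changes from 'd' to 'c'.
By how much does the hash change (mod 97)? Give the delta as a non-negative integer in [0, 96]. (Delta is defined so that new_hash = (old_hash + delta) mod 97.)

Answer: 25

Derivation:
Delta formula: (val(new) - val(old)) * B^(n-1-k) mod M
  val('c') - val('d') = 3 - 4 = -1
  B^(n-1-k) = 13^2 mod 97 = 72
  Delta = -1 * 72 mod 97 = 25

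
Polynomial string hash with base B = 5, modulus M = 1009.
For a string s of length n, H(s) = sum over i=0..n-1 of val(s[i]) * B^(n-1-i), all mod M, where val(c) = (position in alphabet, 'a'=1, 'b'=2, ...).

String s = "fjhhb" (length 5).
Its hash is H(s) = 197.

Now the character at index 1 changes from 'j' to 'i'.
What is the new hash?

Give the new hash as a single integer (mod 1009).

val('j') = 10, val('i') = 9
Position k = 1, exponent = n-1-k = 3
B^3 mod M = 5^3 mod 1009 = 125
Delta = (9 - 10) * 125 mod 1009 = 884
New hash = (197 + 884) mod 1009 = 72

Answer: 72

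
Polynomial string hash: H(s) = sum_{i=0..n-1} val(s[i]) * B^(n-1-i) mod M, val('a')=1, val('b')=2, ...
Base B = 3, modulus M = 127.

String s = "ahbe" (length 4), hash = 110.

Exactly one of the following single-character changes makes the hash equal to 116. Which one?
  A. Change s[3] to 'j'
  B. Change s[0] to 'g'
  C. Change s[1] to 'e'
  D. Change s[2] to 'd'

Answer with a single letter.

Answer: D

Derivation:
Option A: s[3]='e'->'j', delta=(10-5)*3^0 mod 127 = 5, hash=110+5 mod 127 = 115
Option B: s[0]='a'->'g', delta=(7-1)*3^3 mod 127 = 35, hash=110+35 mod 127 = 18
Option C: s[1]='h'->'e', delta=(5-8)*3^2 mod 127 = 100, hash=110+100 mod 127 = 83
Option D: s[2]='b'->'d', delta=(4-2)*3^1 mod 127 = 6, hash=110+6 mod 127 = 116 <-- target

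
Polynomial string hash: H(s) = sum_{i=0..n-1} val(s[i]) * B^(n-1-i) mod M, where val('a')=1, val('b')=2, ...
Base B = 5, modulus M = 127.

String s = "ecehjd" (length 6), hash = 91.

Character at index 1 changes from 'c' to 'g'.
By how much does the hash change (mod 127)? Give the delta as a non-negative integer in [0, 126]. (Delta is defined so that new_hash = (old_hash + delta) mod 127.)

Delta formula: (val(new) - val(old)) * B^(n-1-k) mod M
  val('g') - val('c') = 7 - 3 = 4
  B^(n-1-k) = 5^4 mod 127 = 117
  Delta = 4 * 117 mod 127 = 87

Answer: 87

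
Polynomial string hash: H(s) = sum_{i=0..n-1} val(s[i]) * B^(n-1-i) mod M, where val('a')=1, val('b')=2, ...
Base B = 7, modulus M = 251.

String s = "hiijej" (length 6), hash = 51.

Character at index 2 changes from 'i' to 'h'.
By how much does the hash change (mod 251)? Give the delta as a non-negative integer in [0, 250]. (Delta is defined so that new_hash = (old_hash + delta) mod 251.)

Delta formula: (val(new) - val(old)) * B^(n-1-k) mod M
  val('h') - val('i') = 8 - 9 = -1
  B^(n-1-k) = 7^3 mod 251 = 92
  Delta = -1 * 92 mod 251 = 159

Answer: 159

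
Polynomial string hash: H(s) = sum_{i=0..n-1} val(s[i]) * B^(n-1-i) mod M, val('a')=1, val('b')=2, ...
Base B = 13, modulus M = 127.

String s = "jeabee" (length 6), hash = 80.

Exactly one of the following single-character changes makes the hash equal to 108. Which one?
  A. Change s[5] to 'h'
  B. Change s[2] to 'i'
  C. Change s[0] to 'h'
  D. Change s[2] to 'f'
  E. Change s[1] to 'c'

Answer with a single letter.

Answer: E

Derivation:
Option A: s[5]='e'->'h', delta=(8-5)*13^0 mod 127 = 3, hash=80+3 mod 127 = 83
Option B: s[2]='a'->'i', delta=(9-1)*13^3 mod 127 = 50, hash=80+50 mod 127 = 3
Option C: s[0]='j'->'h', delta=(8-10)*13^5 mod 127 = 110, hash=80+110 mod 127 = 63
Option D: s[2]='a'->'f', delta=(6-1)*13^3 mod 127 = 63, hash=80+63 mod 127 = 16
Option E: s[1]='e'->'c', delta=(3-5)*13^4 mod 127 = 28, hash=80+28 mod 127 = 108 <-- target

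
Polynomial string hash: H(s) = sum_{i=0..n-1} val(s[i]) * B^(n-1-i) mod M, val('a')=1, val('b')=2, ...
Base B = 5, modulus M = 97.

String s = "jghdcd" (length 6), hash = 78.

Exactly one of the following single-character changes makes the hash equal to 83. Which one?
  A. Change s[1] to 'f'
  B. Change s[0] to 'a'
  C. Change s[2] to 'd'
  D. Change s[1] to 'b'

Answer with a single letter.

Option A: s[1]='g'->'f', delta=(6-7)*5^4 mod 97 = 54, hash=78+54 mod 97 = 35
Option B: s[0]='j'->'a', delta=(1-10)*5^5 mod 97 = 5, hash=78+5 mod 97 = 83 <-- target
Option C: s[2]='h'->'d', delta=(4-8)*5^3 mod 97 = 82, hash=78+82 mod 97 = 63
Option D: s[1]='g'->'b', delta=(2-7)*5^4 mod 97 = 76, hash=78+76 mod 97 = 57

Answer: B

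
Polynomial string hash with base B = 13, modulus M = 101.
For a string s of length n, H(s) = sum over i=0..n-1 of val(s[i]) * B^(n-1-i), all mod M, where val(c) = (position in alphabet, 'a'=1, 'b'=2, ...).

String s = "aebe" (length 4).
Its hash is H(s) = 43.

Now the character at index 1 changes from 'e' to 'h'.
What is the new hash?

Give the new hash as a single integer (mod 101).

val('e') = 5, val('h') = 8
Position k = 1, exponent = n-1-k = 2
B^2 mod M = 13^2 mod 101 = 68
Delta = (8 - 5) * 68 mod 101 = 2
New hash = (43 + 2) mod 101 = 45

Answer: 45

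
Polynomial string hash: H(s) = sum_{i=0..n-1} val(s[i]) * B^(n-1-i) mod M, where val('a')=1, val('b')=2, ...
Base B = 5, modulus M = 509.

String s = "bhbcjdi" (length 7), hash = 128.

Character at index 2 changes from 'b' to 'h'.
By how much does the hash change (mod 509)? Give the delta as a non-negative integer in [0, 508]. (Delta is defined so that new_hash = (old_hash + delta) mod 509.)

Answer: 187

Derivation:
Delta formula: (val(new) - val(old)) * B^(n-1-k) mod M
  val('h') - val('b') = 8 - 2 = 6
  B^(n-1-k) = 5^4 mod 509 = 116
  Delta = 6 * 116 mod 509 = 187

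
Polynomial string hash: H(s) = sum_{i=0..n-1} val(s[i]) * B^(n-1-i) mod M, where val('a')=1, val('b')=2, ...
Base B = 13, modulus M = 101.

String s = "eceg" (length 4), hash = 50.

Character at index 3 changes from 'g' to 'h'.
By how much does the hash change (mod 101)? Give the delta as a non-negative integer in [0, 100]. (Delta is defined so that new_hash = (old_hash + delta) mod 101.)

Answer: 1

Derivation:
Delta formula: (val(new) - val(old)) * B^(n-1-k) mod M
  val('h') - val('g') = 8 - 7 = 1
  B^(n-1-k) = 13^0 mod 101 = 1
  Delta = 1 * 1 mod 101 = 1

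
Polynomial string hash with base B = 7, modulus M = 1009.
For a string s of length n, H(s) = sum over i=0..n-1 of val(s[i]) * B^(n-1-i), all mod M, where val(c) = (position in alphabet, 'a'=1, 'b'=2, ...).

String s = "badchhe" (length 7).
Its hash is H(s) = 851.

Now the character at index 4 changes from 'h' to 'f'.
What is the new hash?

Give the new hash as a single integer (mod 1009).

Answer: 753

Derivation:
val('h') = 8, val('f') = 6
Position k = 4, exponent = n-1-k = 2
B^2 mod M = 7^2 mod 1009 = 49
Delta = (6 - 8) * 49 mod 1009 = 911
New hash = (851 + 911) mod 1009 = 753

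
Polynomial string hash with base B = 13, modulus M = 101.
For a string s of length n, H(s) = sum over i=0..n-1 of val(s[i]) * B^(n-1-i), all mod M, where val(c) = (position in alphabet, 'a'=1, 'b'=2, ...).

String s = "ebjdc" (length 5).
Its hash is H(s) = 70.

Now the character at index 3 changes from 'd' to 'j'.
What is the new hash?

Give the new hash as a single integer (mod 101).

val('d') = 4, val('j') = 10
Position k = 3, exponent = n-1-k = 1
B^1 mod M = 13^1 mod 101 = 13
Delta = (10 - 4) * 13 mod 101 = 78
New hash = (70 + 78) mod 101 = 47

Answer: 47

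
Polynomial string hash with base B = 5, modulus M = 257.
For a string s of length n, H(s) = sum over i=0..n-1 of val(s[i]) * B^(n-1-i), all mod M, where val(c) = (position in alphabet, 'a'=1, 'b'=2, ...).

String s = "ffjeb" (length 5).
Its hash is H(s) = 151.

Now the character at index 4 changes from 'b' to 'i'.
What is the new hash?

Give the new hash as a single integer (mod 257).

Answer: 158

Derivation:
val('b') = 2, val('i') = 9
Position k = 4, exponent = n-1-k = 0
B^0 mod M = 5^0 mod 257 = 1
Delta = (9 - 2) * 1 mod 257 = 7
New hash = (151 + 7) mod 257 = 158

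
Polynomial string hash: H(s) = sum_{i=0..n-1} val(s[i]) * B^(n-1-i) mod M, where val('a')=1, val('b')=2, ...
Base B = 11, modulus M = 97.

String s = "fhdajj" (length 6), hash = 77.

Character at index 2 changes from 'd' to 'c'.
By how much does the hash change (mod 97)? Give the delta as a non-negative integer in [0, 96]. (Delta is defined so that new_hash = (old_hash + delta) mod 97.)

Delta formula: (val(new) - val(old)) * B^(n-1-k) mod M
  val('c') - val('d') = 3 - 4 = -1
  B^(n-1-k) = 11^3 mod 97 = 70
  Delta = -1 * 70 mod 97 = 27

Answer: 27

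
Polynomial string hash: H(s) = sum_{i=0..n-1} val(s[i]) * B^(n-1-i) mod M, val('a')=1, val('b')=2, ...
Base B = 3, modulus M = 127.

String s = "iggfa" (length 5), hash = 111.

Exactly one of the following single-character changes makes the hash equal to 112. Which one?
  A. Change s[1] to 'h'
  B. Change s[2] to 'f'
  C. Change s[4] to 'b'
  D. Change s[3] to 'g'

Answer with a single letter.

Option A: s[1]='g'->'h', delta=(8-7)*3^3 mod 127 = 27, hash=111+27 mod 127 = 11
Option B: s[2]='g'->'f', delta=(6-7)*3^2 mod 127 = 118, hash=111+118 mod 127 = 102
Option C: s[4]='a'->'b', delta=(2-1)*3^0 mod 127 = 1, hash=111+1 mod 127 = 112 <-- target
Option D: s[3]='f'->'g', delta=(7-6)*3^1 mod 127 = 3, hash=111+3 mod 127 = 114

Answer: C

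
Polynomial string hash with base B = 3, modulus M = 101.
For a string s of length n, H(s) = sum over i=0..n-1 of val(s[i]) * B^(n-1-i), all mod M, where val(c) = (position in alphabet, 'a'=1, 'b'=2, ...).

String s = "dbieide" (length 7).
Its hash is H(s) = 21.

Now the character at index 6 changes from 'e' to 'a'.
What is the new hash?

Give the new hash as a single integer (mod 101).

Answer: 17

Derivation:
val('e') = 5, val('a') = 1
Position k = 6, exponent = n-1-k = 0
B^0 mod M = 3^0 mod 101 = 1
Delta = (1 - 5) * 1 mod 101 = 97
New hash = (21 + 97) mod 101 = 17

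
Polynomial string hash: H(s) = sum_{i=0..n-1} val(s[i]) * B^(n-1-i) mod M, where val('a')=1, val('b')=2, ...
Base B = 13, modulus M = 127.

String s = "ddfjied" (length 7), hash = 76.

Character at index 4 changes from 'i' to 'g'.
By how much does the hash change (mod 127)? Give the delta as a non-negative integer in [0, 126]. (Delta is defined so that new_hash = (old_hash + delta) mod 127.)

Answer: 43

Derivation:
Delta formula: (val(new) - val(old)) * B^(n-1-k) mod M
  val('g') - val('i') = 7 - 9 = -2
  B^(n-1-k) = 13^2 mod 127 = 42
  Delta = -2 * 42 mod 127 = 43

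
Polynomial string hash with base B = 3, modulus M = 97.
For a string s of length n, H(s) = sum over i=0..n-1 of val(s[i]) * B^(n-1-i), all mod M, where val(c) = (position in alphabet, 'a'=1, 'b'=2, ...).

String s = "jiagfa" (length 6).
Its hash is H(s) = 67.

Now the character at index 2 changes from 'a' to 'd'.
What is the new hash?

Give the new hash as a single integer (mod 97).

Answer: 51

Derivation:
val('a') = 1, val('d') = 4
Position k = 2, exponent = n-1-k = 3
B^3 mod M = 3^3 mod 97 = 27
Delta = (4 - 1) * 27 mod 97 = 81
New hash = (67 + 81) mod 97 = 51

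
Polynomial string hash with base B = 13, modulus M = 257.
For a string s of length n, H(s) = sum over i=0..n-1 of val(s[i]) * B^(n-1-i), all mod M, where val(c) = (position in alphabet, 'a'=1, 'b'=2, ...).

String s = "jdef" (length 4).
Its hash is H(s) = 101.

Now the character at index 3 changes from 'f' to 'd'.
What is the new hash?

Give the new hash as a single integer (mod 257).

val('f') = 6, val('d') = 4
Position k = 3, exponent = n-1-k = 0
B^0 mod M = 13^0 mod 257 = 1
Delta = (4 - 6) * 1 mod 257 = 255
New hash = (101 + 255) mod 257 = 99

Answer: 99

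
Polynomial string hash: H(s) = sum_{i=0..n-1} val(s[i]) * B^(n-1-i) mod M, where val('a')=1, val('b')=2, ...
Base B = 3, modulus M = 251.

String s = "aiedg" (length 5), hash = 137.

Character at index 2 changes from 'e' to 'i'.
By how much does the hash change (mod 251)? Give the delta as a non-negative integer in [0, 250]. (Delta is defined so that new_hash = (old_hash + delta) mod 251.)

Delta formula: (val(new) - val(old)) * B^(n-1-k) mod M
  val('i') - val('e') = 9 - 5 = 4
  B^(n-1-k) = 3^2 mod 251 = 9
  Delta = 4 * 9 mod 251 = 36

Answer: 36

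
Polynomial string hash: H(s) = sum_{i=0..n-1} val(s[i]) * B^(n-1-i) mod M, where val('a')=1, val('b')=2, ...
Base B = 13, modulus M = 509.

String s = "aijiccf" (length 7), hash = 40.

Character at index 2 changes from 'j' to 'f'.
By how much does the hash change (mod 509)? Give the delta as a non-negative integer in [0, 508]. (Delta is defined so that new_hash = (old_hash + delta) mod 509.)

Answer: 281

Derivation:
Delta formula: (val(new) - val(old)) * B^(n-1-k) mod M
  val('f') - val('j') = 6 - 10 = -4
  B^(n-1-k) = 13^4 mod 509 = 57
  Delta = -4 * 57 mod 509 = 281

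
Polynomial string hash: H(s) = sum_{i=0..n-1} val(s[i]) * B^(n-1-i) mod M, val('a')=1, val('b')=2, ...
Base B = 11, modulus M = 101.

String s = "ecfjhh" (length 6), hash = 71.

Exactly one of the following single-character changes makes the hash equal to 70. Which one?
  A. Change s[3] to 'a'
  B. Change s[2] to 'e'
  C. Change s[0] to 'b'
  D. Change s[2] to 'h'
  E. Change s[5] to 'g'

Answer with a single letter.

Option A: s[3]='j'->'a', delta=(1-10)*11^2 mod 101 = 22, hash=71+22 mod 101 = 93
Option B: s[2]='f'->'e', delta=(5-6)*11^3 mod 101 = 83, hash=71+83 mod 101 = 53
Option C: s[0]='e'->'b', delta=(2-5)*11^5 mod 101 = 31, hash=71+31 mod 101 = 1
Option D: s[2]='f'->'h', delta=(8-6)*11^3 mod 101 = 36, hash=71+36 mod 101 = 6
Option E: s[5]='h'->'g', delta=(7-8)*11^0 mod 101 = 100, hash=71+100 mod 101 = 70 <-- target

Answer: E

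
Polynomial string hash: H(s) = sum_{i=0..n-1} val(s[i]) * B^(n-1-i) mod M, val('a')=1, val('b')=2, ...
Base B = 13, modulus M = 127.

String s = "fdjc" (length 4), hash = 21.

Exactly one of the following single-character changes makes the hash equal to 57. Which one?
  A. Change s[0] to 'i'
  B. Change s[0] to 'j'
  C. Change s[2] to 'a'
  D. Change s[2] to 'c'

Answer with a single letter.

Answer: D

Derivation:
Option A: s[0]='f'->'i', delta=(9-6)*13^3 mod 127 = 114, hash=21+114 mod 127 = 8
Option B: s[0]='f'->'j', delta=(10-6)*13^3 mod 127 = 25, hash=21+25 mod 127 = 46
Option C: s[2]='j'->'a', delta=(1-10)*13^1 mod 127 = 10, hash=21+10 mod 127 = 31
Option D: s[2]='j'->'c', delta=(3-10)*13^1 mod 127 = 36, hash=21+36 mod 127 = 57 <-- target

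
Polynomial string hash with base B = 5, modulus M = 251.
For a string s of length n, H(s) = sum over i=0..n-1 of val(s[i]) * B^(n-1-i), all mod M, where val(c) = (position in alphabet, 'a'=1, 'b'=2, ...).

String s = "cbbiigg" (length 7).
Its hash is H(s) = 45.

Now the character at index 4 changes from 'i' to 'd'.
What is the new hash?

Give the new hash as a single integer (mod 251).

val('i') = 9, val('d') = 4
Position k = 4, exponent = n-1-k = 2
B^2 mod M = 5^2 mod 251 = 25
Delta = (4 - 9) * 25 mod 251 = 126
New hash = (45 + 126) mod 251 = 171

Answer: 171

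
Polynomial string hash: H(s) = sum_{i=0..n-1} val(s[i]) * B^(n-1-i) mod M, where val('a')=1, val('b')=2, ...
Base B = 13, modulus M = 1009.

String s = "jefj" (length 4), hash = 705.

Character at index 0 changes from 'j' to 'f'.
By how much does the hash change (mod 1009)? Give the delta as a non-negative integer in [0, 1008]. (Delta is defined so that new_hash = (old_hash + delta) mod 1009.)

Delta formula: (val(new) - val(old)) * B^(n-1-k) mod M
  val('f') - val('j') = 6 - 10 = -4
  B^(n-1-k) = 13^3 mod 1009 = 179
  Delta = -4 * 179 mod 1009 = 293

Answer: 293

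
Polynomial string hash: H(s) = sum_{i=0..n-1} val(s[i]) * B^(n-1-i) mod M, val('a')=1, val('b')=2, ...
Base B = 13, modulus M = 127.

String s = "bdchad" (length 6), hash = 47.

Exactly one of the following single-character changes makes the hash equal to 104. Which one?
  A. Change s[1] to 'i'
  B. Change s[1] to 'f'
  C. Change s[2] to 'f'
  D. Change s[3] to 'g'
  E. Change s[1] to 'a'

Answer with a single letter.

Answer: A

Derivation:
Option A: s[1]='d'->'i', delta=(9-4)*13^4 mod 127 = 57, hash=47+57 mod 127 = 104 <-- target
Option B: s[1]='d'->'f', delta=(6-4)*13^4 mod 127 = 99, hash=47+99 mod 127 = 19
Option C: s[2]='c'->'f', delta=(6-3)*13^3 mod 127 = 114, hash=47+114 mod 127 = 34
Option D: s[3]='h'->'g', delta=(7-8)*13^2 mod 127 = 85, hash=47+85 mod 127 = 5
Option E: s[1]='d'->'a', delta=(1-4)*13^4 mod 127 = 42, hash=47+42 mod 127 = 89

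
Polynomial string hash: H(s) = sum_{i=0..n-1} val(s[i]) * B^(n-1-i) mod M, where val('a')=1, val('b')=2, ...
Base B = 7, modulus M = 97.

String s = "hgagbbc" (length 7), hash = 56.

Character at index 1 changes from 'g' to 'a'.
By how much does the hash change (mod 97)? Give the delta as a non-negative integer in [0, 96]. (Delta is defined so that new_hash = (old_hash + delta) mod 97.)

Delta formula: (val(new) - val(old)) * B^(n-1-k) mod M
  val('a') - val('g') = 1 - 7 = -6
  B^(n-1-k) = 7^5 mod 97 = 26
  Delta = -6 * 26 mod 97 = 38

Answer: 38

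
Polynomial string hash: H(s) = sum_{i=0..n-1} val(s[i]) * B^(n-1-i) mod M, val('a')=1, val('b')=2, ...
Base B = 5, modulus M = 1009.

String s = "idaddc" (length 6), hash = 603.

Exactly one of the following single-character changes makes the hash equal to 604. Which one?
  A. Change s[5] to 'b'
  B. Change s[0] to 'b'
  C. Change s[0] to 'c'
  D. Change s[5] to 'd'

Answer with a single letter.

Option A: s[5]='c'->'b', delta=(2-3)*5^0 mod 1009 = 1008, hash=603+1008 mod 1009 = 602
Option B: s[0]='i'->'b', delta=(2-9)*5^5 mod 1009 = 323, hash=603+323 mod 1009 = 926
Option C: s[0]='i'->'c', delta=(3-9)*5^5 mod 1009 = 421, hash=603+421 mod 1009 = 15
Option D: s[5]='c'->'d', delta=(4-3)*5^0 mod 1009 = 1, hash=603+1 mod 1009 = 604 <-- target

Answer: D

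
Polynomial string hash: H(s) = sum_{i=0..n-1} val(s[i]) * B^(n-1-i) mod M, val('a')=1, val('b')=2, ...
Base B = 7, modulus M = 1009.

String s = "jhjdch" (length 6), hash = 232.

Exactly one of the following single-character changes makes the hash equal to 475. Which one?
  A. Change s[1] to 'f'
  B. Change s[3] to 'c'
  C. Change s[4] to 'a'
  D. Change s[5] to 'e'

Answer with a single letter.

Option A: s[1]='h'->'f', delta=(6-8)*7^4 mod 1009 = 243, hash=232+243 mod 1009 = 475 <-- target
Option B: s[3]='d'->'c', delta=(3-4)*7^2 mod 1009 = 960, hash=232+960 mod 1009 = 183
Option C: s[4]='c'->'a', delta=(1-3)*7^1 mod 1009 = 995, hash=232+995 mod 1009 = 218
Option D: s[5]='h'->'e', delta=(5-8)*7^0 mod 1009 = 1006, hash=232+1006 mod 1009 = 229

Answer: A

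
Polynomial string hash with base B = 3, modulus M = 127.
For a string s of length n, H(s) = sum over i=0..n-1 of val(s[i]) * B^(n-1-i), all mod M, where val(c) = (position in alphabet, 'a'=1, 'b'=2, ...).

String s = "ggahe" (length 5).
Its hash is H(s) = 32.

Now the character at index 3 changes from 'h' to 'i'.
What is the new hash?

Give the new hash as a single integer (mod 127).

val('h') = 8, val('i') = 9
Position k = 3, exponent = n-1-k = 1
B^1 mod M = 3^1 mod 127 = 3
Delta = (9 - 8) * 3 mod 127 = 3
New hash = (32 + 3) mod 127 = 35

Answer: 35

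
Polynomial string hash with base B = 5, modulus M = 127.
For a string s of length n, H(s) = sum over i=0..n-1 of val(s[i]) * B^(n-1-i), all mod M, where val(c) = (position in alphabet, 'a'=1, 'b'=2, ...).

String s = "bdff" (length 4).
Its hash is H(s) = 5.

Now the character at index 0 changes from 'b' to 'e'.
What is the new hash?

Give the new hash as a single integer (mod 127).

Answer: 126

Derivation:
val('b') = 2, val('e') = 5
Position k = 0, exponent = n-1-k = 3
B^3 mod M = 5^3 mod 127 = 125
Delta = (5 - 2) * 125 mod 127 = 121
New hash = (5 + 121) mod 127 = 126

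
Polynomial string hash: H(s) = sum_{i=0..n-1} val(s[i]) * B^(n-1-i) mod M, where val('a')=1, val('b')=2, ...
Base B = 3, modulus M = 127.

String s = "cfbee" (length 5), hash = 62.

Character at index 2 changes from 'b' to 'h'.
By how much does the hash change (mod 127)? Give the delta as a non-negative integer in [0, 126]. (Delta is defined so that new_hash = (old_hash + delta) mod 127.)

Delta formula: (val(new) - val(old)) * B^(n-1-k) mod M
  val('h') - val('b') = 8 - 2 = 6
  B^(n-1-k) = 3^2 mod 127 = 9
  Delta = 6 * 9 mod 127 = 54

Answer: 54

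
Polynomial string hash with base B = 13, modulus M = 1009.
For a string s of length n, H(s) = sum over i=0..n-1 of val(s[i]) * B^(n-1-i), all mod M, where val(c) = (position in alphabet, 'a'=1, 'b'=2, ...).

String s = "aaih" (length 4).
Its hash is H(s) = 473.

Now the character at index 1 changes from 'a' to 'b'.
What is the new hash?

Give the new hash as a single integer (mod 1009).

val('a') = 1, val('b') = 2
Position k = 1, exponent = n-1-k = 2
B^2 mod M = 13^2 mod 1009 = 169
Delta = (2 - 1) * 169 mod 1009 = 169
New hash = (473 + 169) mod 1009 = 642

Answer: 642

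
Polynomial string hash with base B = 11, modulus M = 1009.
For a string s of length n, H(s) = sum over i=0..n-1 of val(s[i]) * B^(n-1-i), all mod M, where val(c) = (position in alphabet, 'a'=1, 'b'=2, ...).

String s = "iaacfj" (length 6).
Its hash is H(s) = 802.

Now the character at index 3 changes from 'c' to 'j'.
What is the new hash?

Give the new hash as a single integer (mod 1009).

val('c') = 3, val('j') = 10
Position k = 3, exponent = n-1-k = 2
B^2 mod M = 11^2 mod 1009 = 121
Delta = (10 - 3) * 121 mod 1009 = 847
New hash = (802 + 847) mod 1009 = 640

Answer: 640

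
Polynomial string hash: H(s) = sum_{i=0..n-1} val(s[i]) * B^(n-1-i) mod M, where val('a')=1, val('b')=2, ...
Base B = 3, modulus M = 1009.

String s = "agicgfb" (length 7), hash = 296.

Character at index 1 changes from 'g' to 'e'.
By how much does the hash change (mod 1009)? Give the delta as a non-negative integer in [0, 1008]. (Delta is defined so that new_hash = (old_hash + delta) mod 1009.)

Answer: 523

Derivation:
Delta formula: (val(new) - val(old)) * B^(n-1-k) mod M
  val('e') - val('g') = 5 - 7 = -2
  B^(n-1-k) = 3^5 mod 1009 = 243
  Delta = -2 * 243 mod 1009 = 523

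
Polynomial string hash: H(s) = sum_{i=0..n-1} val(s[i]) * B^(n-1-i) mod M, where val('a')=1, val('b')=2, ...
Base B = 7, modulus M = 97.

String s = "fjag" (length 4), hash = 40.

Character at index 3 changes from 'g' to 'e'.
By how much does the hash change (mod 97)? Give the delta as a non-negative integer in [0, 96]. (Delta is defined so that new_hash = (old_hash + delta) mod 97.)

Answer: 95

Derivation:
Delta formula: (val(new) - val(old)) * B^(n-1-k) mod M
  val('e') - val('g') = 5 - 7 = -2
  B^(n-1-k) = 7^0 mod 97 = 1
  Delta = -2 * 1 mod 97 = 95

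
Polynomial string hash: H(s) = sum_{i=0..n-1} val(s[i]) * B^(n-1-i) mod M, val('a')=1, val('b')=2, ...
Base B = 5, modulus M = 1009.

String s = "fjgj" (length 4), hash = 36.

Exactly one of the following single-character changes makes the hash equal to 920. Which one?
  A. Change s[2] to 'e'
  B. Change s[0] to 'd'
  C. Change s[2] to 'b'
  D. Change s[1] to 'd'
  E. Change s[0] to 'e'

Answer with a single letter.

Answer: E

Derivation:
Option A: s[2]='g'->'e', delta=(5-7)*5^1 mod 1009 = 999, hash=36+999 mod 1009 = 26
Option B: s[0]='f'->'d', delta=(4-6)*5^3 mod 1009 = 759, hash=36+759 mod 1009 = 795
Option C: s[2]='g'->'b', delta=(2-7)*5^1 mod 1009 = 984, hash=36+984 mod 1009 = 11
Option D: s[1]='j'->'d', delta=(4-10)*5^2 mod 1009 = 859, hash=36+859 mod 1009 = 895
Option E: s[0]='f'->'e', delta=(5-6)*5^3 mod 1009 = 884, hash=36+884 mod 1009 = 920 <-- target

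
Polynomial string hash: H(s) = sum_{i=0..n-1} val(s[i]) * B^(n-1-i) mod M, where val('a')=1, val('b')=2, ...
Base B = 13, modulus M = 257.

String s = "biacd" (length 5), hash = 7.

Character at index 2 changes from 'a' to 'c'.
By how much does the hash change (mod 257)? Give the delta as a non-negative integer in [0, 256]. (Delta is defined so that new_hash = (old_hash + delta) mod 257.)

Answer: 81

Derivation:
Delta formula: (val(new) - val(old)) * B^(n-1-k) mod M
  val('c') - val('a') = 3 - 1 = 2
  B^(n-1-k) = 13^2 mod 257 = 169
  Delta = 2 * 169 mod 257 = 81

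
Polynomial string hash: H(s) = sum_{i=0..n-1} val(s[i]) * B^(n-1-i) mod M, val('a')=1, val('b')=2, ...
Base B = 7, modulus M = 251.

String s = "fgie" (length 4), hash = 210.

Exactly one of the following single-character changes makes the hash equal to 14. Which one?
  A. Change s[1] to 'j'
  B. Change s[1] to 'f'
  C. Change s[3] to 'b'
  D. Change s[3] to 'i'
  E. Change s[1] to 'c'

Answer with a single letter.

Answer: E

Derivation:
Option A: s[1]='g'->'j', delta=(10-7)*7^2 mod 251 = 147, hash=210+147 mod 251 = 106
Option B: s[1]='g'->'f', delta=(6-7)*7^2 mod 251 = 202, hash=210+202 mod 251 = 161
Option C: s[3]='e'->'b', delta=(2-5)*7^0 mod 251 = 248, hash=210+248 mod 251 = 207
Option D: s[3]='e'->'i', delta=(9-5)*7^0 mod 251 = 4, hash=210+4 mod 251 = 214
Option E: s[1]='g'->'c', delta=(3-7)*7^2 mod 251 = 55, hash=210+55 mod 251 = 14 <-- target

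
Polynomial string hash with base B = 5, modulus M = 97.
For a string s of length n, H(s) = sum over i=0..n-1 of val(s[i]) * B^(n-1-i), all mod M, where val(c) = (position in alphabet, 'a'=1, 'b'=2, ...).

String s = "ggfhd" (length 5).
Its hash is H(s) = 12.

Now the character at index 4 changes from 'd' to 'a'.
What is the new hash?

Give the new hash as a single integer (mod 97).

Answer: 9

Derivation:
val('d') = 4, val('a') = 1
Position k = 4, exponent = n-1-k = 0
B^0 mod M = 5^0 mod 97 = 1
Delta = (1 - 4) * 1 mod 97 = 94
New hash = (12 + 94) mod 97 = 9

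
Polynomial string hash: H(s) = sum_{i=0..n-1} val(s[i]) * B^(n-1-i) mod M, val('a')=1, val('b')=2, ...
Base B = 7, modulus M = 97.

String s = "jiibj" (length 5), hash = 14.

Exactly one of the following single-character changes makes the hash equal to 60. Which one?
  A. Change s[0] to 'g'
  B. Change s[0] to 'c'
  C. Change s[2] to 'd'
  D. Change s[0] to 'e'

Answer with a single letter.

Option A: s[0]='j'->'g', delta=(7-10)*7^4 mod 97 = 72, hash=14+72 mod 97 = 86
Option B: s[0]='j'->'c', delta=(3-10)*7^4 mod 97 = 71, hash=14+71 mod 97 = 85
Option C: s[2]='i'->'d', delta=(4-9)*7^2 mod 97 = 46, hash=14+46 mod 97 = 60 <-- target
Option D: s[0]='j'->'e', delta=(5-10)*7^4 mod 97 = 23, hash=14+23 mod 97 = 37

Answer: C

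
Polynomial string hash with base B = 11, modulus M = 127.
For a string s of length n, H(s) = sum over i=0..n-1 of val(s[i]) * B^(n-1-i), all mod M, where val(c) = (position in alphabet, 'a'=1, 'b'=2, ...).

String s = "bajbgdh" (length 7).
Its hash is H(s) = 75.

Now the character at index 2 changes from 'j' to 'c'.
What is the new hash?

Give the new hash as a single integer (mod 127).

Answer: 77

Derivation:
val('j') = 10, val('c') = 3
Position k = 2, exponent = n-1-k = 4
B^4 mod M = 11^4 mod 127 = 36
Delta = (3 - 10) * 36 mod 127 = 2
New hash = (75 + 2) mod 127 = 77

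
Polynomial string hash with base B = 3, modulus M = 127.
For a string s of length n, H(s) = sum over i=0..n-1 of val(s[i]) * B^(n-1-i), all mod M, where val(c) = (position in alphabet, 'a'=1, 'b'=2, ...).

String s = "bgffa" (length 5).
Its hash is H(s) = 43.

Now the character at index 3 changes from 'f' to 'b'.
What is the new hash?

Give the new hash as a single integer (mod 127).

val('f') = 6, val('b') = 2
Position k = 3, exponent = n-1-k = 1
B^1 mod M = 3^1 mod 127 = 3
Delta = (2 - 6) * 3 mod 127 = 115
New hash = (43 + 115) mod 127 = 31

Answer: 31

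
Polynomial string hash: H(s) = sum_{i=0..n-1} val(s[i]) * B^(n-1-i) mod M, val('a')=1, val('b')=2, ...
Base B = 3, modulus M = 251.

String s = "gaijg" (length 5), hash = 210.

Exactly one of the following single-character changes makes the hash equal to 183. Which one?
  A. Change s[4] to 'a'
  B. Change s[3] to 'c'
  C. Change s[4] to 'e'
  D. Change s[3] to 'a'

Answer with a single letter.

Option A: s[4]='g'->'a', delta=(1-7)*3^0 mod 251 = 245, hash=210+245 mod 251 = 204
Option B: s[3]='j'->'c', delta=(3-10)*3^1 mod 251 = 230, hash=210+230 mod 251 = 189
Option C: s[4]='g'->'e', delta=(5-7)*3^0 mod 251 = 249, hash=210+249 mod 251 = 208
Option D: s[3]='j'->'a', delta=(1-10)*3^1 mod 251 = 224, hash=210+224 mod 251 = 183 <-- target

Answer: D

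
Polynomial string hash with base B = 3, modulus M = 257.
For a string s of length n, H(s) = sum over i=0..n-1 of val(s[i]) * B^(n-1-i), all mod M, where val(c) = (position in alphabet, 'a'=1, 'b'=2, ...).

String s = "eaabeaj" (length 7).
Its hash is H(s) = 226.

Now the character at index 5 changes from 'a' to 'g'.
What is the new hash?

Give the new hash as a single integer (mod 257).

val('a') = 1, val('g') = 7
Position k = 5, exponent = n-1-k = 1
B^1 mod M = 3^1 mod 257 = 3
Delta = (7 - 1) * 3 mod 257 = 18
New hash = (226 + 18) mod 257 = 244

Answer: 244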